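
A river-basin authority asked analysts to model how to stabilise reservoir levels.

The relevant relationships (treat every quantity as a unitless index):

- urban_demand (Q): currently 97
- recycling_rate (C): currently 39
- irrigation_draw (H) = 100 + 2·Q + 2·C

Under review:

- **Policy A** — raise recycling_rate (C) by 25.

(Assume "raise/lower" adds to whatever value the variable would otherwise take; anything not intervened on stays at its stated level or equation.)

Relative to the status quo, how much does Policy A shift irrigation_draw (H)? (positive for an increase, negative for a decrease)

50

Baseline:
  Q = 97
  C = 39
  H = 100 + 2·97 + 2·39 = 372
Policy A (C + 25):
  Q = 97
  C = 39 + 25 = 64
  H = 100 + 2·97 + 2·64 = 422
Change in H: 422 − 372 = 50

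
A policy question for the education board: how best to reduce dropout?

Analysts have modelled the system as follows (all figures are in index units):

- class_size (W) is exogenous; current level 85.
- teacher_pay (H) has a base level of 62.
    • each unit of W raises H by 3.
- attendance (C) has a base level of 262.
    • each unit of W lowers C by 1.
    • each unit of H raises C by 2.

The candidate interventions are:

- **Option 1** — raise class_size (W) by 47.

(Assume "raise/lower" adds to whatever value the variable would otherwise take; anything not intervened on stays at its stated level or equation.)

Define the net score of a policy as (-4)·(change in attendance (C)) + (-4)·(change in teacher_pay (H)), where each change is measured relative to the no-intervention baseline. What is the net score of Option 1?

Baseline:
  W = 85
  H = 62 + 3·85 = 317
  C = 262 − 85 + 2·317 = 811
Option 1 (W + 47):
  W = 85 + 47 = 132
  H = 62 + 3·132 = 458
  C = 262 − 132 + 2·458 = 1046
ΔC = 1046 − 811 = 235; ΔH = 458 − 317 = 141
Score = (-4)·235 + (-4)·141 = -1504

-1504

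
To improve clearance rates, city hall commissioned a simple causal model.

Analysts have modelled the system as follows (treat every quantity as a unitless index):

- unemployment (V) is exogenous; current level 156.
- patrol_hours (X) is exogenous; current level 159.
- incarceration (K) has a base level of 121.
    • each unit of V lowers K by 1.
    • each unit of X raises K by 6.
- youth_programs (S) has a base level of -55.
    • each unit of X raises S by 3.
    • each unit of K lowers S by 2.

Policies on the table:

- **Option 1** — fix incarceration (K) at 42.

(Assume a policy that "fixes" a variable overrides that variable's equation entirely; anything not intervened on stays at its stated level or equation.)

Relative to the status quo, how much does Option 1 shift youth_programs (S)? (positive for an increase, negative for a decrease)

Baseline:
  V = 156
  X = 159
  K = 121 − 156 + 6·159 = 919
  S = -55 + 3·159 − 2·919 = -1416
Option 1 (K := 42):
  V = 156
  X = 159
  K = 42
  S = -55 + 3·159 − 2·42 = 338
Change in S: 338 − (-1416) = 1754

1754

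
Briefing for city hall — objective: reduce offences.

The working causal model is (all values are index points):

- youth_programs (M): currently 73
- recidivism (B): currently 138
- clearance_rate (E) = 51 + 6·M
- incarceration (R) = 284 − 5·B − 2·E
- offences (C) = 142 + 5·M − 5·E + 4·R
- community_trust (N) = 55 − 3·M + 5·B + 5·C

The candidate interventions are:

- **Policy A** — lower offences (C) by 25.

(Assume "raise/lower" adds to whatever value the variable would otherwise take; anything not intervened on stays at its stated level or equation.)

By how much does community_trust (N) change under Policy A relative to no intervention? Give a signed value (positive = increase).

Baseline:
  M = 73
  B = 138
  E = 51 + 6·73 = 489
  R = 284 − 5·138 − 2·489 = -1384
  C = 142 + 5·73 − 5·489 + 4·(-1384) = -7474
  N = 55 − 3·73 + 5·138 + 5·(-7474) = -36844
Policy A (C − 25):
  M = 73
  B = 138
  E = 51 + 6·73 = 489
  R = 284 − 5·138 − 2·489 = -1384
  C = 142 + 5·73 − 5·489 + 4·(-1384) (−25 from intervention) = -7499
  N = 55 − 3·73 + 5·138 + 5·(-7499) = -36969
Change in N: -36969 − (-36844) = -125

-125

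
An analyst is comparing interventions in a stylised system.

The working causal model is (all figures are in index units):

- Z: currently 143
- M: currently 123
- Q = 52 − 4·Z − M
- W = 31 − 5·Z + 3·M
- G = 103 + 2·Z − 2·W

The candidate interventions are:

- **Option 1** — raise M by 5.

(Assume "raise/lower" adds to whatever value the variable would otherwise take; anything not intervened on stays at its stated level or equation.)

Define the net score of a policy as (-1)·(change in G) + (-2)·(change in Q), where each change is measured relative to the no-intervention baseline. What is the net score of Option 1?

40

Baseline:
  Z = 143
  M = 123
  Q = 52 − 4·143 − 123 = -643
  W = 31 − 5·143 + 3·123 = -315
  G = 103 + 2·143 − 2·(-315) = 1019
Option 1 (M + 5):
  Z = 143
  M = 123 + 5 = 128
  Q = 52 − 4·143 − 128 = -648
  W = 31 − 5·143 + 3·128 = -300
  G = 103 + 2·143 − 2·(-300) = 989
ΔG = 989 − 1019 = -30; ΔQ = -648 − (-643) = -5
Score = (-1)·(-30) + (-2)·(-5) = 40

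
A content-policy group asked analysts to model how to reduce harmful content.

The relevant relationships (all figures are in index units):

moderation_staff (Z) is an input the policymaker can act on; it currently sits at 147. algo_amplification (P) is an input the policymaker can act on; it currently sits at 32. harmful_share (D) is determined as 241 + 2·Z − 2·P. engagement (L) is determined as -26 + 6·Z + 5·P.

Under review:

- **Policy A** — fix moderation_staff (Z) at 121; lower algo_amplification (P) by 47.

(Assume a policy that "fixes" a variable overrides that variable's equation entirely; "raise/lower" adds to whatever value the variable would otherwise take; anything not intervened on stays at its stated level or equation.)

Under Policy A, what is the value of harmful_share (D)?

Policy A (Z := 121, P − 47):
  Z = 121
  P = 32 − 47 = -15
  D = 241 + 2·121 − 2·(-15) = 513

513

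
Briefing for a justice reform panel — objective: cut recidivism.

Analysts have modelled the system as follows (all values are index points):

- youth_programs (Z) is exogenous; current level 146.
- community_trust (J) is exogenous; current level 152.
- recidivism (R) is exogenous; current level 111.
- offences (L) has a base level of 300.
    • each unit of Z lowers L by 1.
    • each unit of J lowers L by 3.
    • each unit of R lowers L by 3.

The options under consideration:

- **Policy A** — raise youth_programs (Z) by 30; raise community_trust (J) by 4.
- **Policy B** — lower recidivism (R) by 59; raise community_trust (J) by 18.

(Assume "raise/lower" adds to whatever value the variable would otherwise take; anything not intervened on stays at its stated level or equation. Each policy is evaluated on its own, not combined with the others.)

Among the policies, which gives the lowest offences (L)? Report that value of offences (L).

-677

Policy A (Z + 30, J + 4):
  Z = 146 + 30 = 176
  J = 152 + 4 = 156
  R = 111
  L = 300 − 176 − 3·156 − 3·111 = -677
Policy B (R − 59, J + 18):
  Z = 146
  J = 152 + 18 = 170
  R = 111 − 59 = 52
  L = 300 − 146 − 3·170 − 3·52 = -512
Comparing — Policy A: L=-677, Policy B: L=-512. Lowest is -677 (Policy A).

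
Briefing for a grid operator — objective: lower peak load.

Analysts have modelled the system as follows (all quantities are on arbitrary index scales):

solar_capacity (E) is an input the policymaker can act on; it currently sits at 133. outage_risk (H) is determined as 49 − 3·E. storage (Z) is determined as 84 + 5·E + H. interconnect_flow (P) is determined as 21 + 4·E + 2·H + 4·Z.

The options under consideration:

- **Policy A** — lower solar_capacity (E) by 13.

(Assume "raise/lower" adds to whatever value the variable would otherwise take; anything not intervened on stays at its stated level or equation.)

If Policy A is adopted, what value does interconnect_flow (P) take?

Policy A (E − 13):
  E = 133 − 13 = 120
  H = 49 − 3·120 = -311
  Z = 84 + 5·120 + (-311) = 373
  P = 21 + 4·120 + 2·(-311) + 4·373 = 1371

1371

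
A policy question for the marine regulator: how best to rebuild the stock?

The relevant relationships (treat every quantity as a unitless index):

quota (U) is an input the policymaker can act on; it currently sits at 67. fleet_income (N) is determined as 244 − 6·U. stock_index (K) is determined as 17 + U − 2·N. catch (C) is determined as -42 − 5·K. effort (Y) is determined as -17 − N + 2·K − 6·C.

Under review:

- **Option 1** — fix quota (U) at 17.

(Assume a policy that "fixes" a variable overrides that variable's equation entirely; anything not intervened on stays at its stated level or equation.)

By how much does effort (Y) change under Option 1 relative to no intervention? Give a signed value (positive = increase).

Baseline:
  U = 67
  N = 244 − 6·67 = -158
  K = 17 + 67 − 2·(-158) = 400
  C = -42 − 5·400 = -2042
  Y = -17 − (-158) + 2·400 − 6·(-2042) = 13193
Option 1 (U := 17):
  U = 17
  N = 244 − 6·17 = 142
  K = 17 + 17 − 2·142 = -250
  C = -42 − 5·(-250) = 1208
  Y = -17 − 142 + 2·(-250) − 6·1208 = -7907
Change in Y: -7907 − 13193 = -21100

-21100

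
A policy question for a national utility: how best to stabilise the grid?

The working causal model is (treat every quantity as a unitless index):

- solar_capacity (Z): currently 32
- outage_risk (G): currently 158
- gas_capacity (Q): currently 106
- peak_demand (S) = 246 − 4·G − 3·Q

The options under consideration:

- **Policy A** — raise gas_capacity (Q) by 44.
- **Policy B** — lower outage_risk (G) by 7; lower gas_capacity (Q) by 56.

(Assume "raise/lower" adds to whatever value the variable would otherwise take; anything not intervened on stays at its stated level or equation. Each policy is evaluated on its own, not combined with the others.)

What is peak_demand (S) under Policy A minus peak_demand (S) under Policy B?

-328

Policy A (Q + 44):
  G = 158
  Q = 106 + 44 = 150
  S = 246 − 4·158 − 3·150 = -836
Policy B (G − 7, Q − 56):
  G = 158 − 7 = 151
  Q = 106 − 56 = 50
  S = 246 − 4·151 − 3·50 = -508
S: -836 − (-508) = -328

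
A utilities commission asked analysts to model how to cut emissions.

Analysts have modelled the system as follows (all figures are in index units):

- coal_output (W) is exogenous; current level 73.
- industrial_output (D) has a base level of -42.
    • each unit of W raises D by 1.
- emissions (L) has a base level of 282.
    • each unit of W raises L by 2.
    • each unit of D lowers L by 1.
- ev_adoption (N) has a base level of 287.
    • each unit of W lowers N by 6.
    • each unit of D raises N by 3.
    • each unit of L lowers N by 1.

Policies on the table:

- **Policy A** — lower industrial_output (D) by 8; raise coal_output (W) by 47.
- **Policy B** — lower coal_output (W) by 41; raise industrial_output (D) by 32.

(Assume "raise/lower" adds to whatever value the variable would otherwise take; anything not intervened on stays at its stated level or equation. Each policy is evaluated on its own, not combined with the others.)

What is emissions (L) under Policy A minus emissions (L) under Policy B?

Policy A (D − 8, W + 47):
  W = 73 + 47 = 120
  D = -42 + 120 (−8 from intervention) = 70
  L = 282 + 2·120 − 70 = 452
Policy B (W − 41, D + 32):
  W = 73 − 41 = 32
  D = -42 + 32 (+32 from intervention) = 22
  L = 282 + 2·32 − 22 = 324
L: 452 − 324 = 128

128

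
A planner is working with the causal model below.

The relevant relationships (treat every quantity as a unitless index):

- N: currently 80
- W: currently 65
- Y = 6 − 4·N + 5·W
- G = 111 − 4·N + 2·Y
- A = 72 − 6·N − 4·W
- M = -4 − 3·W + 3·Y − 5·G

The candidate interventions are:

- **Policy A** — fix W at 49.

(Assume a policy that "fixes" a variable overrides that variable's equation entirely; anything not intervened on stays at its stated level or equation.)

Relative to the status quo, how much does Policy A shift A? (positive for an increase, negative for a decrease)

Baseline:
  N = 80
  W = 65
  A = 72 − 6·80 − 4·65 = -668
Policy A (W := 49):
  N = 80
  W = 49
  A = 72 − 6·80 − 4·49 = -604
Change in A: -604 − (-668) = 64

64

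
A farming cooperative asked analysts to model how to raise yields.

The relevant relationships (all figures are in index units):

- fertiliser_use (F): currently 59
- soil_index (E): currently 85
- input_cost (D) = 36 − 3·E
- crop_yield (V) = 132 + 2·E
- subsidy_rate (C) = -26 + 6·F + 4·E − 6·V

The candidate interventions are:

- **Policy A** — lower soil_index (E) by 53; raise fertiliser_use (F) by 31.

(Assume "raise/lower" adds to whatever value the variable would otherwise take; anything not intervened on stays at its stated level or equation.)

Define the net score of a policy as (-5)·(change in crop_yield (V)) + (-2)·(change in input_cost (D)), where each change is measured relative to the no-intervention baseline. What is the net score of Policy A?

212

Baseline:
  E = 85
  D = 36 − 3·85 = -219
  V = 132 + 2·85 = 302
Policy A (E − 53, F + 31):
  E = 85 − 53 = 32
  D = 36 − 3·32 = -60
  V = 132 + 2·32 = 196
ΔV = 196 − 302 = -106; ΔD = -60 − (-219) = 159
Score = (-5)·(-106) + (-2)·159 = 212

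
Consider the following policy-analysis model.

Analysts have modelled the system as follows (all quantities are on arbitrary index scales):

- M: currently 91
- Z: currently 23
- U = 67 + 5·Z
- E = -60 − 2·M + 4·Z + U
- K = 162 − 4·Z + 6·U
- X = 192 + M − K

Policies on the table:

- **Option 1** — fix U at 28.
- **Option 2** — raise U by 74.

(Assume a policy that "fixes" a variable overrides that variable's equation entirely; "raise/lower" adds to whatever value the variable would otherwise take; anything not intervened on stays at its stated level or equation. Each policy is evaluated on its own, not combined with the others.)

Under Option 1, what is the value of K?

238

Option 1 (U := 28):
  Z = 23
  U = 28
  K = 162 − 4·23 + 6·28 = 238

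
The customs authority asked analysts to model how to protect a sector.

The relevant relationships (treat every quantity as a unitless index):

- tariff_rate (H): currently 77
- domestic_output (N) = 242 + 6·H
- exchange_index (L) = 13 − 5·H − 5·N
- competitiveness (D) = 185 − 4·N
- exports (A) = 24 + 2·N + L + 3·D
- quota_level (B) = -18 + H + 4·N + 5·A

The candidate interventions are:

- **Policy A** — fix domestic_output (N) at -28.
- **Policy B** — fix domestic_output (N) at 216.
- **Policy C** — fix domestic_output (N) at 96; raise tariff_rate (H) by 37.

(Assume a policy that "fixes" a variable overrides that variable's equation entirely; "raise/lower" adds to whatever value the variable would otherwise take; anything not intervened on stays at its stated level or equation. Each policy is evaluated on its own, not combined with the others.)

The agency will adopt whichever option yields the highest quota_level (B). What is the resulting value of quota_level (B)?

Policy A (N := -28):
  H = 77
  N = -28
  L = 13 − 5·77 − 5·(-28) = -232
  D = 185 − 4·(-28) = 297
  A = 24 + 2·(-28) + (-232) + 3·297 = 627
  B = -18 + 77 + 4·(-28) + 5·627 = 3082
Policy B (N := 216):
  H = 77
  N = 216
  L = 13 − 5·77 − 5·216 = -1452
  D = 185 − 4·216 = -679
  A = 24 + 2·216 + (-1452) + 3·(-679) = -3033
  B = -18 + 77 + 4·216 + 5·(-3033) = -14242
Policy C (N := 96, H + 37):
  H = 77 + 37 = 114
  N = 96
  L = 13 − 5·114 − 5·96 = -1037
  D = 185 − 4·96 = -199
  A = 24 + 2·96 + (-1037) + 3·(-199) = -1418
  B = -18 + 114 + 4·96 + 5·(-1418) = -6610
Comparing — Policy A: B=3082, Policy B: B=-14242, Policy C: B=-6610. Highest is 3082 (Policy A).

3082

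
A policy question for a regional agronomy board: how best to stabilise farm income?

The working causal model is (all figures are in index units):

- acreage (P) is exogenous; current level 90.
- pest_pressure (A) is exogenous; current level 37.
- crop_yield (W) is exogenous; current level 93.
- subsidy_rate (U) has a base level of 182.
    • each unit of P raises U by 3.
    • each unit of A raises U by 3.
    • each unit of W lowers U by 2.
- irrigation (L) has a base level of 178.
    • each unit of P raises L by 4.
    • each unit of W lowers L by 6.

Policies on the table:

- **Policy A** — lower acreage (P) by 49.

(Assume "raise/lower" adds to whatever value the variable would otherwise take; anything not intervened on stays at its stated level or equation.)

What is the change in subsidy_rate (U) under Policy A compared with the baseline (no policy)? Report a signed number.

Baseline:
  P = 90
  A = 37
  W = 93
  U = 182 + 3·90 + 3·37 − 2·93 = 377
Policy A (P − 49):
  P = 90 − 49 = 41
  A = 37
  W = 93
  U = 182 + 3·41 + 3·37 − 2·93 = 230
Change in U: 230 − 377 = -147

-147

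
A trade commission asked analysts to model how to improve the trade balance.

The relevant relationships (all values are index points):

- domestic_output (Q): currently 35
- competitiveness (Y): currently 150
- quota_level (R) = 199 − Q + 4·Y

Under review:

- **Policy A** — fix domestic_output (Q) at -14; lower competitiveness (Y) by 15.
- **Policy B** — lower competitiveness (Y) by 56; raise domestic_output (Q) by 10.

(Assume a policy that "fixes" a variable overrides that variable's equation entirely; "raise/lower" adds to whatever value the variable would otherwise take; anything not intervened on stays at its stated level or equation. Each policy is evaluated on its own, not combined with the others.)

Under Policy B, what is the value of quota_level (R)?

Policy B (Y − 56, Q + 10):
  Q = 35 + 10 = 45
  Y = 150 − 56 = 94
  R = 199 − 45 + 4·94 = 530

530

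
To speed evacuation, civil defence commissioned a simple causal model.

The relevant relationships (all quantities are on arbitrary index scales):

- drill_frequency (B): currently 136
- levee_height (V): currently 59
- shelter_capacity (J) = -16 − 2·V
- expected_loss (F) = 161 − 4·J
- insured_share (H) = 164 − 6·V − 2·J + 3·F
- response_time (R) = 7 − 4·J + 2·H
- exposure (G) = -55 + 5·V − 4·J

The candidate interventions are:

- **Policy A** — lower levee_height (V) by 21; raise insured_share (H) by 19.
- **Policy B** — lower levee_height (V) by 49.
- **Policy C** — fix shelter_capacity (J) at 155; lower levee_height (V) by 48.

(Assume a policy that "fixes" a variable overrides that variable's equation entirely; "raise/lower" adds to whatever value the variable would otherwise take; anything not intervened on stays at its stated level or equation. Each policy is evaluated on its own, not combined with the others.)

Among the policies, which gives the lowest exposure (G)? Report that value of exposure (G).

-620

Policy A (V − 21, H + 19):
  V = 59 − 21 = 38
  J = -16 − 2·38 = -92
  G = -55 + 5·38 − 4·(-92) = 503
Policy B (V − 49):
  V = 59 − 49 = 10
  J = -16 − 2·10 = -36
  G = -55 + 5·10 − 4·(-36) = 139
Policy C (J := 155, V − 48):
  V = 59 − 48 = 11
  J = 155
  G = -55 + 5·11 − 4·155 = -620
Comparing — Policy A: G=503, Policy B: G=139, Policy C: G=-620. Lowest is -620 (Policy C).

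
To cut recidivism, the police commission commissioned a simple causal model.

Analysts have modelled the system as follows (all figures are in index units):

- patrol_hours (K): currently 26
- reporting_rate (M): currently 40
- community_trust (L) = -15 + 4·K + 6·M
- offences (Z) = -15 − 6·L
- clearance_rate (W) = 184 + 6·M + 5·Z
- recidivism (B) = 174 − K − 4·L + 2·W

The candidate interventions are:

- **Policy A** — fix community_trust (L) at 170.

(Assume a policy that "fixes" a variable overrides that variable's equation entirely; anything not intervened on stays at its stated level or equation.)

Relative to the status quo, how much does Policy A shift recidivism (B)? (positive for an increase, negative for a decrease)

10176

Baseline:
  K = 26
  M = 40
  L = -15 + 4·26 + 6·40 = 329
  Z = -15 − 6·329 = -1989
  W = 184 + 6·40 + 5·(-1989) = -9521
  B = 174 − 26 − 4·329 + 2·(-9521) = -20210
Policy A (L := 170):
  K = 26
  M = 40
  L = 170
  Z = -15 − 6·170 = -1035
  W = 184 + 6·40 + 5·(-1035) = -4751
  B = 174 − 26 − 4·170 + 2·(-4751) = -10034
Change in B: -10034 − (-20210) = 10176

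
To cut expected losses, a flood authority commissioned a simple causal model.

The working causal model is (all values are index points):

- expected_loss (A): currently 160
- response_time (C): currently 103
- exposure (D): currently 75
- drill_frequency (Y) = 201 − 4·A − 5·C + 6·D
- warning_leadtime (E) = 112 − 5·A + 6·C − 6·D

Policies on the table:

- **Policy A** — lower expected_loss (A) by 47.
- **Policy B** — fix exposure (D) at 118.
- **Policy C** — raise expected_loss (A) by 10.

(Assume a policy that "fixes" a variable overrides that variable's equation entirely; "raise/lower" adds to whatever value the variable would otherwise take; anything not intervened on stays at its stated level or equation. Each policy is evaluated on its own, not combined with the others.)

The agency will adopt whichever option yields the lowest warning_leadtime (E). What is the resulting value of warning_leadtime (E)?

-778

Policy A (A − 47):
  A = 160 − 47 = 113
  C = 103
  D = 75
  E = 112 − 5·113 + 6·103 − 6·75 = -285
Policy B (D := 118):
  A = 160
  C = 103
  D = 118
  E = 112 − 5·160 + 6·103 − 6·118 = -778
Policy C (A + 10):
  A = 160 + 10 = 170
  C = 103
  D = 75
  E = 112 − 5·170 + 6·103 − 6·75 = -570
Comparing — Policy A: E=-285, Policy B: E=-778, Policy C: E=-570. Lowest is -778 (Policy B).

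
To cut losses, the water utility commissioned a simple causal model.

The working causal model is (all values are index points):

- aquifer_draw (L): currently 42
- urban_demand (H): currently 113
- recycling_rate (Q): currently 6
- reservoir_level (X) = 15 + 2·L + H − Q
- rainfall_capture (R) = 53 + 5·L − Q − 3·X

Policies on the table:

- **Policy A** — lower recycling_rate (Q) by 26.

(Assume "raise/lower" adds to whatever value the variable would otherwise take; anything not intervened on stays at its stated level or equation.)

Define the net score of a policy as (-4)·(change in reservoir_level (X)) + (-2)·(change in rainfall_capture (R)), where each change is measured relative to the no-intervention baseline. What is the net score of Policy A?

0

Baseline:
  L = 42
  H = 113
  Q = 6
  X = 15 + 2·42 + 113 − 6 = 206
  R = 53 + 5·42 − 6 − 3·206 = -361
Policy A (Q − 26):
  L = 42
  H = 113
  Q = 6 − 26 = -20
  X = 15 + 2·42 + 113 − (-20) = 232
  R = 53 + 5·42 − (-20) − 3·232 = -413
ΔX = 232 − 206 = 26; ΔR = -413 − (-361) = -52
Score = (-4)·26 + (-2)·(-52) = 0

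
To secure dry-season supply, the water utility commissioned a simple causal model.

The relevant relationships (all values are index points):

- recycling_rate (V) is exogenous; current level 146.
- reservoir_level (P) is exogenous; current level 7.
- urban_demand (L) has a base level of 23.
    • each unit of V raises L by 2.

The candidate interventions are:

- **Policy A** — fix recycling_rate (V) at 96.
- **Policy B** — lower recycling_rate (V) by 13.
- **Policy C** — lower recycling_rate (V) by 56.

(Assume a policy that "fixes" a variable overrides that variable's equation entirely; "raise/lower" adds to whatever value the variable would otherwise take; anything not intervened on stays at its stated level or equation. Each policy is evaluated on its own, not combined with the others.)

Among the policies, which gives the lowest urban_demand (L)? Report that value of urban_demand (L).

Policy A (V := 96):
  V = 96
  L = 23 + 2·96 = 215
Policy B (V − 13):
  V = 146 − 13 = 133
  L = 23 + 2·133 = 289
Policy C (V − 56):
  V = 146 − 56 = 90
  L = 23 + 2·90 = 203
Comparing — Policy A: L=215, Policy B: L=289, Policy C: L=203. Lowest is 203 (Policy C).

203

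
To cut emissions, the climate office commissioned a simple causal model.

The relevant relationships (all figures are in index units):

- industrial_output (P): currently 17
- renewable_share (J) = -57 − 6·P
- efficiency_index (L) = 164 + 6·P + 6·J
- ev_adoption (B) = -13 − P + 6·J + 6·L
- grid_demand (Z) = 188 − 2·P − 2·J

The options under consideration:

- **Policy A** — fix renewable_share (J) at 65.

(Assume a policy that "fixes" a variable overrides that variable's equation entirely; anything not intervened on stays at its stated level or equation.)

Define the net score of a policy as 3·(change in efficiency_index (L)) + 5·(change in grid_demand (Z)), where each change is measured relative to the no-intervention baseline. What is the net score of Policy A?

Baseline:
  P = 17
  J = -57 − 6·17 = -159
  L = 164 + 6·17 + 6·(-159) = -688
  Z = 188 − 2·17 − 2·(-159) = 472
Policy A (J := 65):
  P = 17
  J = 65
  L = 164 + 6·17 + 6·65 = 656
  Z = 188 − 2·17 − 2·65 = 24
ΔL = 656 − (-688) = 1344; ΔZ = 24 − 472 = -448
Score = 3·1344 + 5·(-448) = 1792

1792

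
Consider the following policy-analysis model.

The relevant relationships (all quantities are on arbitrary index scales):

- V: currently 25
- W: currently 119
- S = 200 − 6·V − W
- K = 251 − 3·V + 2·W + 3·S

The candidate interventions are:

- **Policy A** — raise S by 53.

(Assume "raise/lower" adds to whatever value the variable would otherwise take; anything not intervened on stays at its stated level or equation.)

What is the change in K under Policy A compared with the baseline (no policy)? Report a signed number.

159

Baseline:
  V = 25
  W = 119
  S = 200 − 6·25 − 119 = -69
  K = 251 − 3·25 + 2·119 + 3·(-69) = 207
Policy A (S + 53):
  V = 25
  W = 119
  S = 200 − 6·25 − 119 (+53 from intervention) = -16
  K = 251 − 3·25 + 2·119 + 3·(-16) = 366
Change in K: 366 − 207 = 159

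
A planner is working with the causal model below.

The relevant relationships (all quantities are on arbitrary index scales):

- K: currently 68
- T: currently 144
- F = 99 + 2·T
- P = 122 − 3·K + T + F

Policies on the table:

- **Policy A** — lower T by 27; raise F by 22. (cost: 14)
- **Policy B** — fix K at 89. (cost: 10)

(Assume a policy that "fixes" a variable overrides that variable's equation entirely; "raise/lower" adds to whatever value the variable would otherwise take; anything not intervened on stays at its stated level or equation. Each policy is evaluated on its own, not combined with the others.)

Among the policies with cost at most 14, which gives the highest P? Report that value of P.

Policy A (T − 27, F + 22):
  K = 68
  T = 144 − 27 = 117
  F = 99 + 2·117 (+22 from intervention) = 355
  P = 122 − 3·68 + 117 + 355 = 390
Policy B (K := 89):
  K = 89
  T = 144
  F = 99 + 2·144 = 387
  P = 122 − 3·89 + 144 + 387 = 386
Comparing — Policy A: P=390, Policy B: P=386. Highest is 390 (Policy A).

390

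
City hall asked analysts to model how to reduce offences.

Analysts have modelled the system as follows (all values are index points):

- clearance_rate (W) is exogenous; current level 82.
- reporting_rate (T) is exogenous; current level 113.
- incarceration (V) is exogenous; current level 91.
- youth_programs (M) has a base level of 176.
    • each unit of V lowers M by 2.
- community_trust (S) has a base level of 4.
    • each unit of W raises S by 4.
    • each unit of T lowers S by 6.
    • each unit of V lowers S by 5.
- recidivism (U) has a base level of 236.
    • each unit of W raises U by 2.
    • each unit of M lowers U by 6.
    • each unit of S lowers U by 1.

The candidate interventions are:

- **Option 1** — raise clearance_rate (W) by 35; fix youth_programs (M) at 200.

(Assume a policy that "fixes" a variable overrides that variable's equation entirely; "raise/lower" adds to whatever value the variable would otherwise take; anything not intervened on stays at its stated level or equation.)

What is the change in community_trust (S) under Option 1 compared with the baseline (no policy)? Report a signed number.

Baseline:
  W = 82
  T = 113
  V = 91
  S = 4 + 4·82 − 6·113 − 5·91 = -801
Option 1 (W + 35, M := 200):
  W = 82 + 35 = 117
  T = 113
  V = 91
  S = 4 + 4·117 − 6·113 − 5·91 = -661
Change in S: -661 − (-801) = 140

140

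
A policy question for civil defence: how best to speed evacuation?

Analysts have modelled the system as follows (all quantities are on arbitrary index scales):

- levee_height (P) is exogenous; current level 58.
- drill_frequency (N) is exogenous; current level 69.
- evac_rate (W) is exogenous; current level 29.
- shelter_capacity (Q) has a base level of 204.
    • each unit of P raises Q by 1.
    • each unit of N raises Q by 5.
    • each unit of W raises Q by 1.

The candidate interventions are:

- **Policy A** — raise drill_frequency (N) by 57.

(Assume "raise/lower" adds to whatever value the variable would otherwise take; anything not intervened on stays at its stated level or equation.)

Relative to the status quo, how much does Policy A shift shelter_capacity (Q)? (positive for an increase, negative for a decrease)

Baseline:
  P = 58
  N = 69
  W = 29
  Q = 204 + 58 + 5·69 + 29 = 636
Policy A (N + 57):
  P = 58
  N = 69 + 57 = 126
  W = 29
  Q = 204 + 58 + 5·126 + 29 = 921
Change in Q: 921 − 636 = 285

285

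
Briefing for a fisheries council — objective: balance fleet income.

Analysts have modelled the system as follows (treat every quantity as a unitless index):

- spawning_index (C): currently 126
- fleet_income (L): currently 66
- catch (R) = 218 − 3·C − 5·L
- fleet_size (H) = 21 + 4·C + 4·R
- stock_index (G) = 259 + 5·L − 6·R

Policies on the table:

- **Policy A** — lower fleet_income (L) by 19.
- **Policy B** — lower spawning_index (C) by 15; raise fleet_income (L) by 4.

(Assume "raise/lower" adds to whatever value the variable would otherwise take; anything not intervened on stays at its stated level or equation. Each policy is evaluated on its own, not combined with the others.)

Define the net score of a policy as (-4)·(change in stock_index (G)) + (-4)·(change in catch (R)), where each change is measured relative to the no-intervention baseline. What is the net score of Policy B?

Baseline:
  C = 126
  L = 66
  R = 218 − 3·126 − 5·66 = -490
  G = 259 + 5·66 − 6·(-490) = 3529
Policy B (C − 15, L + 4):
  C = 126 − 15 = 111
  L = 66 + 4 = 70
  R = 218 − 3·111 − 5·70 = -465
  G = 259 + 5·70 − 6·(-465) = 3399
ΔG = 3399 − 3529 = -130; ΔR = -465 − (-490) = 25
Score = (-4)·(-130) + (-4)·25 = 420

420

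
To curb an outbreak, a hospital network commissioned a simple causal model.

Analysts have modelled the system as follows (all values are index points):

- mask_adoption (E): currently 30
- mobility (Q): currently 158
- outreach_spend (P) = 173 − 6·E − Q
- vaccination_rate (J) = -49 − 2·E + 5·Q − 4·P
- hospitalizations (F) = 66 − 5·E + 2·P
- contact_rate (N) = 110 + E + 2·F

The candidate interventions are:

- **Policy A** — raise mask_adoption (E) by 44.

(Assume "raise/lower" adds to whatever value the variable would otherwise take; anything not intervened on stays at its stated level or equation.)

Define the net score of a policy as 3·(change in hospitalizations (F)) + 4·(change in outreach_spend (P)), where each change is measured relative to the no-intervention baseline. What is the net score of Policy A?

-3300

Baseline:
  E = 30
  Q = 158
  P = 173 − 6·30 − 158 = -165
  F = 66 − 5·30 + 2·(-165) = -414
Policy A (E + 44):
  E = 30 + 44 = 74
  Q = 158
  P = 173 − 6·74 − 158 = -429
  F = 66 − 5·74 + 2·(-429) = -1162
ΔF = -1162 − (-414) = -748; ΔP = -429 − (-165) = -264
Score = 3·(-748) + 4·(-264) = -3300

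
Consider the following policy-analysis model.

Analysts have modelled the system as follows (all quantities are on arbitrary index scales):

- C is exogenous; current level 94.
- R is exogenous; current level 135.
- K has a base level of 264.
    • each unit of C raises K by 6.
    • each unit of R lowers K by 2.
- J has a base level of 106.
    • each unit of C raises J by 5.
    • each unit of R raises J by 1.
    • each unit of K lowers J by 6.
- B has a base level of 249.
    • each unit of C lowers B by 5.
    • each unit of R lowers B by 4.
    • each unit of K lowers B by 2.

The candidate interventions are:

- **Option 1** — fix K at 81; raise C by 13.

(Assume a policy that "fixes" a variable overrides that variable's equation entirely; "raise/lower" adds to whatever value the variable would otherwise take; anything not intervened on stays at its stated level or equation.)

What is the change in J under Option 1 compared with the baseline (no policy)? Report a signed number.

Baseline:
  C = 94
  R = 135
  K = 264 + 6·94 − 2·135 = 558
  J = 106 + 5·94 + 135 − 6·558 = -2637
Option 1 (K := 81, C + 13):
  C = 94 + 13 = 107
  R = 135
  K = 81
  J = 106 + 5·107 + 135 − 6·81 = 290
Change in J: 290 − (-2637) = 2927

2927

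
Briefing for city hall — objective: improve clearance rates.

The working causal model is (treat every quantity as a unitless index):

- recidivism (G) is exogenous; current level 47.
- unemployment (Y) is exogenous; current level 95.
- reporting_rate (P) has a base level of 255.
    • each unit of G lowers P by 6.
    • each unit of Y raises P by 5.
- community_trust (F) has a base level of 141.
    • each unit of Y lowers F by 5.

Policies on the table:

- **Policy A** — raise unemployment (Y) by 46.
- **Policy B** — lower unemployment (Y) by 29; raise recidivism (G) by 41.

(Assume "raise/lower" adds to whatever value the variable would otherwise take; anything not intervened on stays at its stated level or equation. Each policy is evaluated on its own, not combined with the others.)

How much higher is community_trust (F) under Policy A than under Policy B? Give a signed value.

-375

Policy A (Y + 46):
  Y = 95 + 46 = 141
  F = 141 − 5·141 = -564
Policy B (Y − 29, G + 41):
  Y = 95 − 29 = 66
  F = 141 − 5·66 = -189
F: -564 − (-189) = -375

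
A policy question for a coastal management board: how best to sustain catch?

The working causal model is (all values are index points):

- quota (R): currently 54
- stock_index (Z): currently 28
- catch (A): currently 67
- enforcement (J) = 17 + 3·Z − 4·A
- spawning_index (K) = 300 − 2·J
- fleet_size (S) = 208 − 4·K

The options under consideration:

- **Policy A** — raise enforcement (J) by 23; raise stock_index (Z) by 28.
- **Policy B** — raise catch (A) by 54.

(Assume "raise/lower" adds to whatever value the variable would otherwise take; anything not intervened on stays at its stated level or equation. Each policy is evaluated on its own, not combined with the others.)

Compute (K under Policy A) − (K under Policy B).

-646

Policy A (J + 23, Z + 28):
  Z = 28 + 28 = 56
  A = 67
  J = 17 + 3·56 − 4·67 (+23 from intervention) = -60
  K = 300 − 2·(-60) = 420
Policy B (A + 54):
  Z = 28
  A = 67 + 54 = 121
  J = 17 + 3·28 − 4·121 = -383
  K = 300 − 2·(-383) = 1066
K: 420 − 1066 = -646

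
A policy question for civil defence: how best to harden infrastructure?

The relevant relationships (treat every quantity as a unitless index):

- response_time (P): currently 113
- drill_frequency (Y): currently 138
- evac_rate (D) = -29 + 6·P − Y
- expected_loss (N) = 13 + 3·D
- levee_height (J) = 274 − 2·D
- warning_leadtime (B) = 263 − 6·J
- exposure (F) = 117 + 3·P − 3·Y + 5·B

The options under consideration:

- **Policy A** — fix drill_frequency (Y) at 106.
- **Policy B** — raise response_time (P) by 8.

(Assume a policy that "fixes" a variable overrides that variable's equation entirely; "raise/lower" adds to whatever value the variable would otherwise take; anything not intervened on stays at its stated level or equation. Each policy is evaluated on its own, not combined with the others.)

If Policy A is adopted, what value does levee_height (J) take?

-812

Policy A (Y := 106):
  P = 113
  Y = 106
  D = -29 + 6·113 − 106 = 543
  J = 274 − 2·543 = -812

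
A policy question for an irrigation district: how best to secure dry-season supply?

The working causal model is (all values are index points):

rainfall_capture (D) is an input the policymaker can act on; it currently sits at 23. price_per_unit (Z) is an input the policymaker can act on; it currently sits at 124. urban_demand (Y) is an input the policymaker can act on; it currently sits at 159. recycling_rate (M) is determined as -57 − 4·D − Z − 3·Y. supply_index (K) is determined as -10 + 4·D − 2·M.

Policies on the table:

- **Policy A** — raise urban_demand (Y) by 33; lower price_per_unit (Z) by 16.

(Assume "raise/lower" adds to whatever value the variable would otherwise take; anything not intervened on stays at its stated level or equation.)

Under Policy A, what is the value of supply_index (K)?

1748

Policy A (Y + 33, Z − 16):
  D = 23
  Z = 124 − 16 = 108
  Y = 159 + 33 = 192
  M = -57 − 4·23 − 108 − 3·192 = -833
  K = -10 + 4·23 − 2·(-833) = 1748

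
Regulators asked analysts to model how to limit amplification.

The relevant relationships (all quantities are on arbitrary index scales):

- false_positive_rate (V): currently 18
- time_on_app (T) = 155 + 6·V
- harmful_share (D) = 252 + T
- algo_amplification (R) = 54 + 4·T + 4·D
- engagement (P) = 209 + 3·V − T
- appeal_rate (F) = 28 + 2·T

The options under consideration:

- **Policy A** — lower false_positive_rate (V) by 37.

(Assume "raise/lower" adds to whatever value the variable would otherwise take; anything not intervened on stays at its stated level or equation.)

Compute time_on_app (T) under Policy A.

41

Policy A (V − 37):
  V = 18 − 37 = -19
  T = 155 + 6·(-19) = 41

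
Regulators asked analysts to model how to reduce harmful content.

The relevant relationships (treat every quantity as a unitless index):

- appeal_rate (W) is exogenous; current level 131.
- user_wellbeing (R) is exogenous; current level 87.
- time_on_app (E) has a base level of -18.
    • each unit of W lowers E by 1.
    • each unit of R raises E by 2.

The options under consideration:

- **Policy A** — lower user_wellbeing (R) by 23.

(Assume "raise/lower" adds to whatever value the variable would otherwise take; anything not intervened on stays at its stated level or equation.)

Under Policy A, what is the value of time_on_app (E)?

-21

Policy A (R − 23):
  W = 131
  R = 87 − 23 = 64
  E = -18 − 131 + 2·64 = -21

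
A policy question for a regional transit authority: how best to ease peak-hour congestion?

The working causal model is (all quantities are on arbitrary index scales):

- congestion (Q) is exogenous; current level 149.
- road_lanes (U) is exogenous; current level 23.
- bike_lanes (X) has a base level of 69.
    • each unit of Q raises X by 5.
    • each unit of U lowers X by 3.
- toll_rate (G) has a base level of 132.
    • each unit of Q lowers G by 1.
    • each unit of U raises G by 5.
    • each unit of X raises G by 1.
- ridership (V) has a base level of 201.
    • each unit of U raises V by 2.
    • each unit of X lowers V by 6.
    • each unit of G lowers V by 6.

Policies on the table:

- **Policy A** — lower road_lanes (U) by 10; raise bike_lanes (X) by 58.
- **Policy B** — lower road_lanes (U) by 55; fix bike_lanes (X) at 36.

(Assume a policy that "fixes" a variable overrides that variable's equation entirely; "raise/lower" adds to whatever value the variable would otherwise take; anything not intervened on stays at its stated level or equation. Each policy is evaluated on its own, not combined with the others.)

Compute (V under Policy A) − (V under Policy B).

-10824

Policy A (U − 10, X + 58):
  Q = 149
  U = 23 − 10 = 13
  X = 69 + 5·149 − 3·13 (+58 from intervention) = 833
  G = 132 − 149 + 5·13 + 833 = 881
  V = 201 + 2·13 − 6·833 − 6·881 = -10057
Policy B (U − 55, X := 36):
  Q = 149
  U = 23 − 55 = -32
  X = 36
  G = 132 − 149 + 5·(-32) + 36 = -141
  V = 201 + 2·(-32) − 6·36 − 6·(-141) = 767
V: -10057 − 767 = -10824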